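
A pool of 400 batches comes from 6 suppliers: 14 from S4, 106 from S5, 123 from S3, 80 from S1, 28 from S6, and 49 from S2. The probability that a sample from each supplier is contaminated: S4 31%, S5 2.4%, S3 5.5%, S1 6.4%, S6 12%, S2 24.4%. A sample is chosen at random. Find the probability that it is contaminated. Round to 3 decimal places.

0.085

By Bayes' rule, posterior ∝ prior × likelihood:
  S4: 0.035 × 0.31 = 0.01085
  S5: 0.265 × 0.024 = 0.00636
  S3: 0.3075 × 0.055 = 0.0169125
  S1: 0.2 × 0.064 = 0.0128
  S6: 0.07 × 0.12 = 0.0084
  S2: 0.1225 × 0.244 = 0.02989
P(contaminated) = 0.01085 + 0.00636 + 0.0169125 + 0.0128 + 0.0084 + 0.02989 = 0.0852125 → 0.085.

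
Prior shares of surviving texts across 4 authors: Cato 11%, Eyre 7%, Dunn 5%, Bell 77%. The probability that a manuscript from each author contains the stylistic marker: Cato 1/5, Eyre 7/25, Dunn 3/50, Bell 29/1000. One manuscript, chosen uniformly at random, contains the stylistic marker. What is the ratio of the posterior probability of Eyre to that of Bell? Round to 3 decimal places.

0.878

Compute prior × likelihood for every hypothesis:
  Cato: 0.11 × 0.2 = 0.022
  Eyre: 0.07 × 0.28 = 0.0196
  Dunn: 0.05 × 0.06 = 0.003
  Bell: 0.77 × 0.029 = 0.02233
Normalizing constant = 0.06693.
The ratio is 0.0196 / 0.02233 (the normalizer cancels) = 0.878.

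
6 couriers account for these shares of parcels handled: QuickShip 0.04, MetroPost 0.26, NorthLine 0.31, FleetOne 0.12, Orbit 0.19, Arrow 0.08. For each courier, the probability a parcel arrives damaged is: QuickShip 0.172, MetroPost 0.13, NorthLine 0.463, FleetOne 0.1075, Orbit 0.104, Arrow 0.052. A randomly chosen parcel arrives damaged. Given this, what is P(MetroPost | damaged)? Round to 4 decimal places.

0.1529

By Bayes' rule, posterior ∝ prior × likelihood:
  QuickShip: 0.04 × 0.172 = 0.00688
  MetroPost: 0.26 × 0.13 = 0.0338
  NorthLine: 0.31 × 0.463 = 0.14353
  FleetOne: 0.12 × 0.1075 = 0.0129
  Orbit: 0.19 × 0.104 = 0.01976
  Arrow: 0.08 × 0.052 = 0.00416
Normalizing constant = 0.22103.
P(MetroPost | evidence) = 0.0338 / 0.22103 ≈ 0.1529.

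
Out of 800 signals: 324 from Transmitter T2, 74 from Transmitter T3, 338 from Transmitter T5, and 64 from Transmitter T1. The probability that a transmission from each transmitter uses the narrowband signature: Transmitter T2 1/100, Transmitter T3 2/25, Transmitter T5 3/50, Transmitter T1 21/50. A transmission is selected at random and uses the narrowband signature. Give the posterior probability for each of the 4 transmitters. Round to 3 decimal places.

Transmitter T2 0.058, Transmitter T3 0.105, Transmitter T5 0.360, Transmitter T1 0.477

By Bayes' rule, posterior ∝ prior × likelihood:
  Transmitter T2: 0.405 × 0.01 = 0.00405
  Transmitter T3: 0.0925 × 0.08 = 0.0074
  Transmitter T5: 0.4225 × 0.06 = 0.02535
  Transmitter T1: 0.08 × 0.42 = 0.0336
Sum = 0.0704.
P(Transmitter T2 | narrowband) = 0.00405/0.0704 ≈ 0.058
P(Transmitter T3 | narrowband) = 0.0074/0.0704 ≈ 0.105
P(Transmitter T5 | narrowband) = 0.02535/0.0704 ≈ 0.360
P(Transmitter T1 | narrowband) = 0.0336/0.0704 ≈ 0.477
(Check: 0.058+0.105+0.360+0.477 = 1.000.)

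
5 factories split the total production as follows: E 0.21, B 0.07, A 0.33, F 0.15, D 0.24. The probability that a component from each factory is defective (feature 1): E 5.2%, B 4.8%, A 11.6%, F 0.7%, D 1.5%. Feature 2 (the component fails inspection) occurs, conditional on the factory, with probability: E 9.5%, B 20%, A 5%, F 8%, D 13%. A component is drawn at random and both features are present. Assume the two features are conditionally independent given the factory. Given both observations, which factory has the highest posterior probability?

A

Compute prior × likelihood for every hypothesis:
  E: 0.21 × 0.052 × 0.095 = 0.0010374
  B: 0.07 × 0.048 × 0.2 = 0.000672
  A: 0.33 × 0.116 × 0.05 = 0.001914
  F: 0.15 × 0.007 × 0.08 = 0.000084
  D: 0.24 × 0.015 × 0.13 = 0.000468
Normalizing constant = 0.0041754.
Largest term belongs to A, so A is most probable.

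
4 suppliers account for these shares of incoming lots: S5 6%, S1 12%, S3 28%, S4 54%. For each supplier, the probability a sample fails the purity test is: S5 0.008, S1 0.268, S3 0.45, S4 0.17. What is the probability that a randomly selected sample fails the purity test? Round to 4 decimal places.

Prior × likelihood for each hypothesis:
  S5: 0.06 × 0.008 = 0.00048
  S1: 0.12 × 0.268 = 0.03216
  S3: 0.28 × 0.45 = 0.126
  S4: 0.54 × 0.17 = 0.0918
P(off-spec) = 0.00048 + 0.03216 + 0.126 + 0.0918 = 0.25044 → 0.2504.

0.2504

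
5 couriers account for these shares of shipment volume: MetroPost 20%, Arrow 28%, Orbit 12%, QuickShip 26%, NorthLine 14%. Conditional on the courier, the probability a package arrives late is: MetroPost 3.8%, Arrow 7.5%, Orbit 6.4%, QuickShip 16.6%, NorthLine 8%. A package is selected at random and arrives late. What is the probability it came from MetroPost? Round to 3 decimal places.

Prior × likelihood for each hypothesis:
  MetroPost: 0.2 × 0.038 = 0.0076
  Arrow: 0.28 × 0.075 = 0.021
  Orbit: 0.12 × 0.064 = 0.00768
  QuickShip: 0.26 × 0.166 = 0.04316
  NorthLine: 0.14 × 0.08 = 0.0112
Sum = 0.09064.
P(MetroPost | evidence) = 0.0076 / 0.09064 ≈ 0.084.

0.084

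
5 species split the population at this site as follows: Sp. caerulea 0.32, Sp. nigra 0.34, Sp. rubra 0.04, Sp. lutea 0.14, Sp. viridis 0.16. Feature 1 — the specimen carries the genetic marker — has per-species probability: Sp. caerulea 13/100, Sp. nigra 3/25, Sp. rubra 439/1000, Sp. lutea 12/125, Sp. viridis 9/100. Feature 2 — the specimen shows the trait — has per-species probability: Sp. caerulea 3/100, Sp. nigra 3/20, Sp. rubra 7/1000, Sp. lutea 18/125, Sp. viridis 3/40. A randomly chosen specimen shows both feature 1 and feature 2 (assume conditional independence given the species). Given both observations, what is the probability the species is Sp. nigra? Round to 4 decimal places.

0.5825

Prior × likelihood for each hypothesis:
  Sp. caerulea: 0.32 × 0.13 × 0.03 = 0.001248
  Sp. nigra: 0.34 × 0.12 × 0.15 = 0.00612
  Sp. rubra: 0.04 × 0.439 × 0.007 = 0.00012292
  Sp. lutea: 0.14 × 0.096 × 0.144 = 0.00193536
  Sp. viridis: 0.16 × 0.09 × 0.075 = 0.00108
Normalizing constant = 0.01050628.
P(Sp. nigra | evidence) = 0.00612 / 0.01050628 ≈ 0.5825.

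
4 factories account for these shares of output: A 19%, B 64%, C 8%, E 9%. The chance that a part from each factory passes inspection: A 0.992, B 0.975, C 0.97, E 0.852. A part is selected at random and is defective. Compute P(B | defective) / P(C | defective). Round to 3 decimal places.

6.667

Taking complements, P(defective | each) = A 0.008, B 0.025, C 0.03, E 0.148.
Compute prior × likelihood for every hypothesis:
  A: 0.19 × 0.008 = 0.00152
  B: 0.64 × 0.025 = 0.016
  C: 0.08 × 0.03 = 0.0024
  E: 0.09 × 0.148 = 0.01332
Sum = 0.03324.
The ratio is 0.016 / 0.0024 (the normalizer cancels) = 6.667.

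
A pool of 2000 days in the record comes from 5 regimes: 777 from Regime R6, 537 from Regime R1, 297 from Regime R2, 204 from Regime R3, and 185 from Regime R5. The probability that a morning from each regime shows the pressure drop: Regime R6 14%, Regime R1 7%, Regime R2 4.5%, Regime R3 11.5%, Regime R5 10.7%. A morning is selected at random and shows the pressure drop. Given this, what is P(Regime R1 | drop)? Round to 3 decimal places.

0.185

By Bayes' rule, posterior ∝ prior × likelihood:
  Regime R6: 0.3885 × 0.14 = 0.05439
  Regime R1: 0.2685 × 0.07 = 0.018795
  Regime R2: 0.1485 × 0.045 = 0.0066825
  Regime R3: 0.102 × 0.115 = 0.01173
  Regime R5: 0.0925 × 0.107 = 0.0098975
Sum = 0.101495.
P(Regime R1 | evidence) = 0.018795 / 0.101495 ≈ 0.185.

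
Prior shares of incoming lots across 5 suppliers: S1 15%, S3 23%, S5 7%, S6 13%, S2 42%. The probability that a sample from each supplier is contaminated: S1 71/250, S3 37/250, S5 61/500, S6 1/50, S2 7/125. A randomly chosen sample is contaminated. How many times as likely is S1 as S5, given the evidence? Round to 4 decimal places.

Compute prior × likelihood for every hypothesis:
  S1: 0.15 × 0.284 = 0.0426
  S3: 0.23 × 0.148 = 0.03404
  S5: 0.07 × 0.122 = 0.00854
  S6: 0.13 × 0.02 = 0.0026
  S2: 0.42 × 0.056 = 0.02352
Sum = 0.1113.
The ratio is 0.0426 / 0.00854 (the normalizer cancels) = 4.9883.

4.9883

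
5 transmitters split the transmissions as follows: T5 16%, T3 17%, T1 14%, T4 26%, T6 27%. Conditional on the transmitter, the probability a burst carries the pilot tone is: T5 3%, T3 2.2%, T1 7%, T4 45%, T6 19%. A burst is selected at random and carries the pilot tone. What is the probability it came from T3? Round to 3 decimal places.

0.020

Prior × likelihood for each hypothesis:
  T5: 0.16 × 0.03 = 0.0048
  T3: 0.17 × 0.022 = 0.00374
  T1: 0.14 × 0.07 = 0.0098
  T4: 0.26 × 0.45 = 0.117
  T6: 0.27 × 0.19 = 0.0513
Sum = 0.18664.
P(T3 | evidence) = 0.00374 / 0.18664 ≈ 0.020.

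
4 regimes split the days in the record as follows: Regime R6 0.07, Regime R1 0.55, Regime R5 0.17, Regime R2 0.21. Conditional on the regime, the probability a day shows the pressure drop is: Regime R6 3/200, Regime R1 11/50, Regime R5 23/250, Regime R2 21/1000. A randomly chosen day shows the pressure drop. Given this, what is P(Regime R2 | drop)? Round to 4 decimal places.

0.0310

Compute prior × likelihood for every hypothesis:
  Regime R6: 0.07 × 0.015 = 0.00105
  Regime R1: 0.55 × 0.22 = 0.121
  Regime R5: 0.17 × 0.092 = 0.01564
  Regime R2: 0.21 × 0.021 = 0.00441
Sum = 0.1421.
P(Regime R2 | evidence) = 0.00441 / 0.1421 ≈ 0.0310.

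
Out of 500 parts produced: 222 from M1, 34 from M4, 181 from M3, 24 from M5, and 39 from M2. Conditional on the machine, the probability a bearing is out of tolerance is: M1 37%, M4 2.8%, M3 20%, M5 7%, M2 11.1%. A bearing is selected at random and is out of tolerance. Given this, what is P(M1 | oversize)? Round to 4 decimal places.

0.6555

Compute prior × likelihood for every hypothesis:
  M1: 0.444 × 0.37 = 0.16428
  M4: 0.068 × 0.028 = 0.001904
  M3: 0.362 × 0.2 = 0.0724
  M5: 0.048 × 0.07 = 0.00336
  M2: 0.078 × 0.111 = 0.008658
Normalizing constant = 0.250602.
P(M1 | evidence) = 0.16428 / 0.250602 ≈ 0.6555.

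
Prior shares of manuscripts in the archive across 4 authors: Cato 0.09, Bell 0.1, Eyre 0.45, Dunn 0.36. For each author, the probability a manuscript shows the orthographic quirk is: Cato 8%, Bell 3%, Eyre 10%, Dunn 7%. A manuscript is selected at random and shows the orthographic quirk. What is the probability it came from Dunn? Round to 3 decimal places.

0.313

Prior × likelihood for each hypothesis:
  Cato: 0.09 × 0.08 = 0.0072
  Bell: 0.1 × 0.03 = 0.003
  Eyre: 0.45 × 0.1 = 0.045
  Dunn: 0.36 × 0.07 = 0.0252
Total = 0.0804.
P(Dunn | evidence) = 0.0252 / 0.0804 ≈ 0.313.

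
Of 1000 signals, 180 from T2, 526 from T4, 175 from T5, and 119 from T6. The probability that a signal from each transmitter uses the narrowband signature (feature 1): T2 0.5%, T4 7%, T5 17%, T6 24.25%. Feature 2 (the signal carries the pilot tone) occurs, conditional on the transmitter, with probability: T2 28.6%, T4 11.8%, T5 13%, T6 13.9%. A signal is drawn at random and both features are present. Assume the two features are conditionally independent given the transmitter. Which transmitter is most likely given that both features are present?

T4

Unnormalized posteriors (prior × likelihood):
  T2: 0.18 × 0.005 × 0.286 = 0.0002574
  T4: 0.526 × 0.07 × 0.118 = 0.00434476
  T5: 0.175 × 0.17 × 0.13 = 0.0038675
  T6: 0.119 × 0.2425 × 0.139 = 0.0040111925
Normalizing constant = 0.0124808525.
Largest term belongs to T4, so T4 is most probable.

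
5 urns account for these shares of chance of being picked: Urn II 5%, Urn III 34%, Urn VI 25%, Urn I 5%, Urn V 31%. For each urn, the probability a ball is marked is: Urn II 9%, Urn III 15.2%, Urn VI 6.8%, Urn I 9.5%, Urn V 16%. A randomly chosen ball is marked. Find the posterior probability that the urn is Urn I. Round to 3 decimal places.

0.037

By Bayes' rule, posterior ∝ prior × likelihood:
  Urn II: 0.05 × 0.09 = 0.0045
  Urn III: 0.34 × 0.152 = 0.05168
  Urn VI: 0.25 × 0.068 = 0.017
  Urn I: 0.05 × 0.095 = 0.00475
  Urn V: 0.31 × 0.16 = 0.0496
Sum = 0.12753.
P(Urn I | evidence) = 0.00475 / 0.12753 ≈ 0.037.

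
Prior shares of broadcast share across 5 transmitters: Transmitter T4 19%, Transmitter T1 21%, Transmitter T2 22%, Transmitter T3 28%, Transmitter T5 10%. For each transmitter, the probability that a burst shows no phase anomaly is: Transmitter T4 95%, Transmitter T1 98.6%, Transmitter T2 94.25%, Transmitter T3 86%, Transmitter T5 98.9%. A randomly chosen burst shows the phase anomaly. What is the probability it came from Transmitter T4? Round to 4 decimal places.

0.1453

Taking complements, P(anomaly | each) = Transmitter T4 0.05, Transmitter T1 0.014, Transmitter T2 0.0575, Transmitter T3 0.14, Transmitter T5 0.011.
Unnormalized posteriors (prior × likelihood):
  Transmitter T4: 0.19 × 0.05 = 0.0095
  Transmitter T1: 0.21 × 0.014 = 0.00294
  Transmitter T2: 0.22 × 0.0575 = 0.01265
  Transmitter T3: 0.28 × 0.14 = 0.0392
  Transmitter T5: 0.1 × 0.011 = 0.0011
Normalizing constant = 0.06539.
P(Transmitter T4 | evidence) = 0.0095 / 0.06539 ≈ 0.1453.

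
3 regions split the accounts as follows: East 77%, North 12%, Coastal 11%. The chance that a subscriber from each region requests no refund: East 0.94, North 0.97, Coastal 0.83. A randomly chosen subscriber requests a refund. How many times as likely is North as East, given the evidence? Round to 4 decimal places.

0.0779

Taking complements, P(refund | each) = East 0.06, North 0.03, Coastal 0.17.
Unnormalized posteriors (prior × likelihood):
  East: 0.77 × 0.06 = 0.0462
  North: 0.12 × 0.03 = 0.0036
  Coastal: 0.11 × 0.17 = 0.0187
Sum = 0.0685.
The ratio is 0.0036 / 0.0462 (the normalizer cancels) = 0.0779.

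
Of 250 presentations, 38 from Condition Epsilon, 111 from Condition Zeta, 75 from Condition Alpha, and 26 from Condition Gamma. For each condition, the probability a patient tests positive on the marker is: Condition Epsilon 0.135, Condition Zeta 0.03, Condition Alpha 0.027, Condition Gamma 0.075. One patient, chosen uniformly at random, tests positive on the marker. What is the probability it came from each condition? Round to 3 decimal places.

Condition Epsilon 0.413, Condition Zeta 0.268, Condition Alpha 0.163, Condition Gamma 0.157

Compute prior × likelihood for every hypothesis:
  Condition Epsilon: 0.152 × 0.135 = 0.02052
  Condition Zeta: 0.444 × 0.03 = 0.01332
  Condition Alpha: 0.3 × 0.027 = 0.0081
  Condition Gamma: 0.104 × 0.075 = 0.0078
Sum = 0.04974.
P(Condition Epsilon | marker-positive) = 0.02052/0.04974 ≈ 0.413
P(Condition Zeta | marker-positive) = 0.01332/0.04974 ≈ 0.268
P(Condition Alpha | marker-positive) = 0.0081/0.04974 ≈ 0.163
P(Condition Gamma | marker-positive) = 0.0078/0.04974 ≈ 0.157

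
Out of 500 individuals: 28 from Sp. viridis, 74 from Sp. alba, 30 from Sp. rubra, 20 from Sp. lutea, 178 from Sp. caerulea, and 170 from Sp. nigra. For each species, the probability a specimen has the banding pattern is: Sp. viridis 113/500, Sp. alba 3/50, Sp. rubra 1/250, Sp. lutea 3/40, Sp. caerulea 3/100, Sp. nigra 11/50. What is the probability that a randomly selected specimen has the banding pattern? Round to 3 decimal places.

0.110

Prior × likelihood for each hypothesis:
  Sp. viridis: 0.056 × 0.226 = 0.012656
  Sp. alba: 0.148 × 0.06 = 0.00888
  Sp. rubra: 0.06 × 0.004 = 0.00024
  Sp. lutea: 0.04 × 0.075 = 0.003
  Sp. caerulea: 0.356 × 0.03 = 0.01068
  Sp. nigra: 0.34 × 0.22 = 0.0748
P(banded) = 0.012656 + 0.00888 + 0.00024 + 0.003 + 0.01068 + 0.0748 = 0.110256 → 0.110.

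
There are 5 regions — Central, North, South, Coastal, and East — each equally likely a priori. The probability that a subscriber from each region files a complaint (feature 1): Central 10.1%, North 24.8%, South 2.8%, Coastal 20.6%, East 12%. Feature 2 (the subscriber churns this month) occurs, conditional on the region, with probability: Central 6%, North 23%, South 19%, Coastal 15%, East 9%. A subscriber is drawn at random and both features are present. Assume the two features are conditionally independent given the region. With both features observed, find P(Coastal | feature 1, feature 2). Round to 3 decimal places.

Since the prior is uniform, the posterior is proportional to the likelihood:
  Central: 0.101 × 0.06 = 0.00606
  North: 0.248 × 0.23 = 0.05704
  South: 0.028 × 0.19 = 0.00532
  Coastal: 0.206 × 0.15 = 0.0309
  East: 0.12 × 0.09 = 0.0108
Sum = 0.11012.
P(Coastal | evidence) = 0.0309 / 0.11012 ≈ 0.281.

0.281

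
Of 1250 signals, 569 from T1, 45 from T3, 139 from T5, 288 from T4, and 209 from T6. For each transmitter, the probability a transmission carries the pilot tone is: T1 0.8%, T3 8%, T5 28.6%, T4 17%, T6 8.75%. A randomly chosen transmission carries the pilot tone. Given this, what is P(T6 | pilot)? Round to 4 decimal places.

0.1588

Prior × likelihood for each hypothesis:
  T1: 0.4552 × 0.008 = 0.0036416
  T3: 0.036 × 0.08 = 0.00288
  T5: 0.1112 × 0.286 = 0.0318032
  T4: 0.2304 × 0.17 = 0.039168
  T6: 0.1672 × 0.0875 = 0.01463
Total = 0.0921228.
P(T6 | evidence) = 0.01463 / 0.0921228 ≈ 0.1588.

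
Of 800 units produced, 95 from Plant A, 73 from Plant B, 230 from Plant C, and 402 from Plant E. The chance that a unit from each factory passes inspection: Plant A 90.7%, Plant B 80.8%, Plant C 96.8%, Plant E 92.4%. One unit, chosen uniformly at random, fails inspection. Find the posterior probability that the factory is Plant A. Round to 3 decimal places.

Taking complements, P(nonconforming | each) = Plant A 0.093, Plant B 0.192, Plant C 0.032, Plant E 0.076.
Unnormalized posteriors (prior × likelihood):
  Plant A: 0.11875 × 0.093 = 0.01104375
  Plant B: 0.09125 × 0.192 = 0.01752
  Plant C: 0.2875 × 0.032 = 0.0092
  Plant E: 0.5025 × 0.076 = 0.03819
Normalizing constant = 0.07595375.
P(Plant A | evidence) = 0.01104375 / 0.07595375 ≈ 0.145.

0.145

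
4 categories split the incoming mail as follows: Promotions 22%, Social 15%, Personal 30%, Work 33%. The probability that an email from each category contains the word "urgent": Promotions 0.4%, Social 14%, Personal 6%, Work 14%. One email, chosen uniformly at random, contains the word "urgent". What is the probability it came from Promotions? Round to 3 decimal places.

By Bayes' rule, posterior ∝ prior × likelihood:
  Promotions: 0.22 × 0.004 = 0.00088
  Social: 0.15 × 0.14 = 0.021
  Personal: 0.3 × 0.06 = 0.018
  Work: 0.33 × 0.14 = 0.0462
Sum = 0.08608.
P(Promotions | evidence) = 0.00088 / 0.08608 ≈ 0.010.

0.010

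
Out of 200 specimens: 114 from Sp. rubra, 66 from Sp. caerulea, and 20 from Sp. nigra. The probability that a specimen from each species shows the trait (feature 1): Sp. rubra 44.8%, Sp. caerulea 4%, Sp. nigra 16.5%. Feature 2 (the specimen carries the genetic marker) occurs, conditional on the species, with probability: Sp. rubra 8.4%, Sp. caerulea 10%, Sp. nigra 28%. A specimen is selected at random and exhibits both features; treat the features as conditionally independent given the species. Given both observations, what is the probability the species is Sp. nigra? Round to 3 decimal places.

0.169

By Bayes' rule, posterior ∝ prior × likelihood:
  Sp. rubra: 0.57 × 0.448 × 0.084 = 0.02145024
  Sp. caerulea: 0.33 × 0.04 × 0.1 = 0.00132
  Sp. nigra: 0.1 × 0.165 × 0.28 = 0.00462
Total = 0.02739024.
P(Sp. nigra | evidence) = 0.00462 / 0.02739024 ≈ 0.169.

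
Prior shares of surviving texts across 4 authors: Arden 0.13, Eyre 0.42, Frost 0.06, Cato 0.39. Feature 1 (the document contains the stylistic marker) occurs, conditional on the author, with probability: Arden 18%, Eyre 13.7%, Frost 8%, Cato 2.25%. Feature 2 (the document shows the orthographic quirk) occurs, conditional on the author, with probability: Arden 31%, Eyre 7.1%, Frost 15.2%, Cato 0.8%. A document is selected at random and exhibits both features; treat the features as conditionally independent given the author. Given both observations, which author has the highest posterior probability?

Arden

By Bayes' rule, posterior ∝ prior × likelihood:
  Arden: 0.13 × 0.18 × 0.31 = 0.007254
  Eyre: 0.42 × 0.137 × 0.071 = 0.00408534
  Frost: 0.06 × 0.08 × 0.152 = 0.0007296
  Cato: 0.39 × 0.0225 × 0.008 = 0.0000702
Normalizing constant = 0.01213914.
Largest term belongs to Arden, so Arden is most probable.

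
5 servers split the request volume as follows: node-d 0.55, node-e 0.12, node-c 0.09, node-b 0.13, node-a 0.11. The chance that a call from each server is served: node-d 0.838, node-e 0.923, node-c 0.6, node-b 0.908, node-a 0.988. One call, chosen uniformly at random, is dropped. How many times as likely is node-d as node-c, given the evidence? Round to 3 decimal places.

Taking complements, P(dropped | each) = node-d 0.162, node-e 0.077, node-c 0.4, node-b 0.092, node-a 0.012.
Compute prior × likelihood for every hypothesis:
  node-d: 0.55 × 0.162 = 0.0891
  node-e: 0.12 × 0.077 = 0.00924
  node-c: 0.09 × 0.4 = 0.036
  node-b: 0.13 × 0.092 = 0.01196
  node-a: 0.11 × 0.012 = 0.00132
Total = 0.14762.
The ratio is 0.0891 / 0.036 (the normalizer cancels) = 2.475.

2.475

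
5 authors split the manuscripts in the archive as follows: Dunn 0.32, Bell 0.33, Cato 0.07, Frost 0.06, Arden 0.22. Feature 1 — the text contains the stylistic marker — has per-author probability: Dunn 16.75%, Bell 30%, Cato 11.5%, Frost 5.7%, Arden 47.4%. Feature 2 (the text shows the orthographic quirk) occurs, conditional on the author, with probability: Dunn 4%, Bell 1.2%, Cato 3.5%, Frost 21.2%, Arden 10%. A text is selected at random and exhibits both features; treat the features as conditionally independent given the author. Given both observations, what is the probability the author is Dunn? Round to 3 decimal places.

Prior × likelihood for each hypothesis:
  Dunn: 0.32 × 0.1675 × 0.04 = 0.002144
  Bell: 0.33 × 0.3 × 0.012 = 0.001188
  Cato: 0.07 × 0.115 × 0.035 = 0.00028175
  Frost: 0.06 × 0.057 × 0.212 = 0.00072504
  Arden: 0.22 × 0.474 × 0.1 = 0.010428
Normalizing constant = 0.01476679.
P(Dunn | evidence) = 0.002144 / 0.01476679 ≈ 0.145.

0.145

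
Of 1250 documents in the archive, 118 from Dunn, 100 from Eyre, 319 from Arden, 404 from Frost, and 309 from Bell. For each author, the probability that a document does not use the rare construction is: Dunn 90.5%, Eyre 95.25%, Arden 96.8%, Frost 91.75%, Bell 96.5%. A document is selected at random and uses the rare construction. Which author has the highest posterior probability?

Taking complements, P(rare-form | each) = Dunn 0.095, Eyre 0.0475, Arden 0.032, Frost 0.0825, Bell 0.035.
By Bayes' rule, posterior ∝ prior × likelihood:
  Dunn: 0.0944 × 0.095 = 0.008968
  Eyre: 0.08 × 0.0475 = 0.0038
  Arden: 0.2552 × 0.032 = 0.0081664
  Frost: 0.3232 × 0.0825 = 0.026664
  Bell: 0.2472 × 0.035 = 0.008652
Normalizing constant = 0.0562504.
Largest term belongs to Frost, so Frost is most probable.

Frost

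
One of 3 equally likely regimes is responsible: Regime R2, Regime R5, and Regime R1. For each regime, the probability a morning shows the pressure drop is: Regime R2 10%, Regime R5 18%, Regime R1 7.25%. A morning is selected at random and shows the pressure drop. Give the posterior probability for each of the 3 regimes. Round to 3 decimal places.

With a uniform prior (1/3 each), posterior ∝ likelihood:
  Regime R2: 0.1
  Regime R5: 0.18
  Regime R1: 0.0725
Total = 0.3525.
P(Regime R2 | drop) = 0.1/0.3525 ≈ 0.284
P(Regime R5 | drop) = 0.18/0.3525 ≈ 0.511
P(Regime R1 | drop) = 0.0725/0.3525 ≈ 0.206
(Check: 0.284+0.511+0.206 = 1.001.)

Regime R2 0.284, Regime R5 0.511, Regime R1 0.206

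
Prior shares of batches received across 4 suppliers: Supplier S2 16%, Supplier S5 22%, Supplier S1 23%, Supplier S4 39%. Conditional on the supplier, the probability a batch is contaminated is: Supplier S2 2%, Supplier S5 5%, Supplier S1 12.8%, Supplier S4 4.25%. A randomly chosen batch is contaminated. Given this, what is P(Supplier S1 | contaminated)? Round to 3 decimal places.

By Bayes' rule, posterior ∝ prior × likelihood:
  Supplier S2: 0.16 × 0.02 = 0.0032
  Supplier S5: 0.22 × 0.05 = 0.011
  Supplier S1: 0.23 × 0.128 = 0.02944
  Supplier S4: 0.39 × 0.0425 = 0.016575
Total = 0.060215.
P(Supplier S1 | evidence) = 0.02944 / 0.060215 ≈ 0.489.

0.489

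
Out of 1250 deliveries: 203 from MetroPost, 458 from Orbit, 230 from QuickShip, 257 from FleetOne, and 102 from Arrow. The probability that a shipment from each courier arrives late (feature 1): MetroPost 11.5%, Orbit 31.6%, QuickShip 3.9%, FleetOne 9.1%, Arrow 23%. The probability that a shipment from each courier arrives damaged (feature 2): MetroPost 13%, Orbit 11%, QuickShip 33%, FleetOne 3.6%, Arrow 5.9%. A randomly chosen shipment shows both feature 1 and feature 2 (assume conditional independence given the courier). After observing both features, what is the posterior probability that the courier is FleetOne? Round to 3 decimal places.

Unnormalized posteriors (prior × likelihood):
  MetroPost: 0.1624 × 0.115 × 0.13 = 0.00242788
  Orbit: 0.3664 × 0.316 × 0.11 = 0.012736064
  QuickShip: 0.184 × 0.039 × 0.33 = 0.00236808
  FleetOne: 0.2056 × 0.091 × 0.036 = 0.0006735456
  Arrow: 0.0816 × 0.23 × 0.059 = 0.001107312
Normalizing constant = 0.0193128816.
P(FleetOne | evidence) = 0.0006735456 / 0.0193128816 ≈ 0.035.

0.035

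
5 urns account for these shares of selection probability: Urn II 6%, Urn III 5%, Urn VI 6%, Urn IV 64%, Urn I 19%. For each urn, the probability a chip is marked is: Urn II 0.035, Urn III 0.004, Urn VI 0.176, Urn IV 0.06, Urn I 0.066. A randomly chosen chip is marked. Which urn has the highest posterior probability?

Prior × likelihood for each hypothesis:
  Urn II: 0.06 × 0.035 = 0.0021
  Urn III: 0.05 × 0.004 = 0.0002
  Urn VI: 0.06 × 0.176 = 0.01056
  Urn IV: 0.64 × 0.06 = 0.0384
  Urn I: 0.19 × 0.066 = 0.01254
Total = 0.0638.
Largest term belongs to Urn IV, so Urn IV is most probable.

Urn IV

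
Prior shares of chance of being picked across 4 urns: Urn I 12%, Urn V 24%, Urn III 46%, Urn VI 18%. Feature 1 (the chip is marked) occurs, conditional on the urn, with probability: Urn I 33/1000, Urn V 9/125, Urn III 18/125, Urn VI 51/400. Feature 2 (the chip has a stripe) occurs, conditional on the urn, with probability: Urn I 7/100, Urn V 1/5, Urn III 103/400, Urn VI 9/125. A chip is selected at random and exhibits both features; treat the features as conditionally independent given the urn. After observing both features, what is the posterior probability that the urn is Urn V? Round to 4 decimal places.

0.1540

Prior × likelihood for each hypothesis:
  Urn I: 0.12 × 0.033 × 0.07 = 0.0002772
  Urn V: 0.24 × 0.072 × 0.2 = 0.003456
  Urn III: 0.46 × 0.144 × 0.2575 = 0.0170568
  Urn VI: 0.18 × 0.1275 × 0.072 = 0.0016524
Sum = 0.0224424.
P(Urn V | evidence) = 0.003456 / 0.0224424 ≈ 0.1540.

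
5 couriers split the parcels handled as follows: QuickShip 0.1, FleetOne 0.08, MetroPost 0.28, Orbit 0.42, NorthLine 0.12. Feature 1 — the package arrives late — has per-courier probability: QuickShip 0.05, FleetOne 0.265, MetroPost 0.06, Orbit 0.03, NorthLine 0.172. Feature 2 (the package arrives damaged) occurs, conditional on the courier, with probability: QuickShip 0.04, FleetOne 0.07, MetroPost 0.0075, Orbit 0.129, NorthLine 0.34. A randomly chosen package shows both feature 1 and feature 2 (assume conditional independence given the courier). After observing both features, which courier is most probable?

NorthLine

Unnormalized posteriors (prior × likelihood):
  QuickShip: 0.1 × 0.05 × 0.04 = 0.0002
  FleetOne: 0.08 × 0.265 × 0.07 = 0.001484
  MetroPost: 0.28 × 0.06 × 0.0075 = 0.000126
  Orbit: 0.42 × 0.03 × 0.129 = 0.0016254
  NorthLine: 0.12 × 0.172 × 0.34 = 0.0070176
Normalizing constant = 0.010453.
Largest term belongs to NorthLine, so NorthLine is most probable.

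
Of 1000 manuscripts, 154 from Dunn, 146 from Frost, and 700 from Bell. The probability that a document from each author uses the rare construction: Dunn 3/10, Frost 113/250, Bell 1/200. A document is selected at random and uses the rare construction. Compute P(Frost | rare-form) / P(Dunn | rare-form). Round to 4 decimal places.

By Bayes' rule, posterior ∝ prior × likelihood:
  Dunn: 0.154 × 0.3 = 0.0462
  Frost: 0.146 × 0.452 = 0.065992
  Bell: 0.7 × 0.005 = 0.0035
Total = 0.115692.
The ratio is 0.065992 / 0.0462 (the normalizer cancels) = 1.4284.

1.4284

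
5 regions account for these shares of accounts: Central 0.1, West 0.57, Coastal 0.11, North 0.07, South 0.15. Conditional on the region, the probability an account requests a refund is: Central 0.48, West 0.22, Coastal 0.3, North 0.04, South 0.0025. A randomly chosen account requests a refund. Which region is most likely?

West

Prior × likelihood for each hypothesis:
  Central: 0.1 × 0.48 = 0.048
  West: 0.57 × 0.22 = 0.1254
  Coastal: 0.11 × 0.3 = 0.033
  North: 0.07 × 0.04 = 0.0028
  South: 0.15 × 0.0025 = 0.000375
Normalizing constant = 0.209575.
Largest term belongs to West, so West is most probable.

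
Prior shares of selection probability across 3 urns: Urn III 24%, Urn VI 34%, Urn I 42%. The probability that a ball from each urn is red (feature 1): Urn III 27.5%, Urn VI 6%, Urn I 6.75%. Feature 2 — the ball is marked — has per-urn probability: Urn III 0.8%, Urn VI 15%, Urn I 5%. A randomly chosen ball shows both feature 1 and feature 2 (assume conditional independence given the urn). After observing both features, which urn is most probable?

Urn VI

Unnormalized posteriors (prior × likelihood):
  Urn III: 0.24 × 0.275 × 0.008 = 0.000528
  Urn VI: 0.34 × 0.06 × 0.15 = 0.00306
  Urn I: 0.42 × 0.0675 × 0.05 = 0.0014175
Total = 0.0050055.
Largest term belongs to Urn VI, so Urn VI is most probable.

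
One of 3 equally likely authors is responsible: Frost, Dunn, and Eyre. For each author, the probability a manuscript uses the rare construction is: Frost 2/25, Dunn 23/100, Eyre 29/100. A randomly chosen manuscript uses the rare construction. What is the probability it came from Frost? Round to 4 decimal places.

Since the prior is uniform, the posterior is proportional to the likelihood:
  Frost: 0.08
  Dunn: 0.23
  Eyre: 0.29
Normalizing constant = 0.6.
P(Frost | evidence) = 0.08 / 0.6 ≈ 0.1333.

0.1333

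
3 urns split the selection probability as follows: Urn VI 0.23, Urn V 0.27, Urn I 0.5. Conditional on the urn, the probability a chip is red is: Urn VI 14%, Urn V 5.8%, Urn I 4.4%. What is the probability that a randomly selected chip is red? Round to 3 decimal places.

Compute prior × likelihood for every hypothesis:
  Urn VI: 0.23 × 0.14 = 0.0322
  Urn V: 0.27 × 0.058 = 0.01566
  Urn I: 0.5 × 0.044 = 0.022
P(red) = 0.0322 + 0.01566 + 0.022 = 0.06986 → 0.070.

0.070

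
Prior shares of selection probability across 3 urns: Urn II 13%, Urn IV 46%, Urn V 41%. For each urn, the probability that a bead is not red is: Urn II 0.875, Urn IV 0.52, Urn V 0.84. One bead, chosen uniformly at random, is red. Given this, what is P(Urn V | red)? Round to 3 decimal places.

Taking complements, P(red | each) = Urn II 0.125, Urn IV 0.48, Urn V 0.16.
Prior × likelihood for each hypothesis:
  Urn II: 0.13 × 0.125 = 0.01625
  Urn IV: 0.46 × 0.48 = 0.2208
  Urn V: 0.41 × 0.16 = 0.0656
Sum = 0.30265.
P(Urn V | evidence) = 0.0656 / 0.30265 ≈ 0.217.

0.217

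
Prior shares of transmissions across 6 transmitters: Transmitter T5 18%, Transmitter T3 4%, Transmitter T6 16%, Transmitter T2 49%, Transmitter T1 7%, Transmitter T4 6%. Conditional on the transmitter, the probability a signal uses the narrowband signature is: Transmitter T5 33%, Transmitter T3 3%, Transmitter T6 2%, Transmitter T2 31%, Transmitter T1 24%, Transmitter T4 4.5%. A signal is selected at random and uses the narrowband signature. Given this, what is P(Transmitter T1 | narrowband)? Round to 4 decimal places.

Unnormalized posteriors (prior × likelihood):
  Transmitter T5: 0.18 × 0.33 = 0.0594
  Transmitter T3: 0.04 × 0.03 = 0.0012
  Transmitter T6: 0.16 × 0.02 = 0.0032
  Transmitter T2: 0.49 × 0.31 = 0.1519
  Transmitter T1: 0.07 × 0.24 = 0.0168
  Transmitter T4: 0.06 × 0.045 = 0.0027
Total = 0.2352.
P(Transmitter T1 | evidence) = 0.0168 / 0.2352 ≈ 0.0714.

0.0714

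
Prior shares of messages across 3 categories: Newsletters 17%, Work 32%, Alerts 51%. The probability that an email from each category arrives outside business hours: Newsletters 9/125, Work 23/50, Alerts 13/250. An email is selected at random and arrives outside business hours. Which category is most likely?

Prior × likelihood for each hypothesis:
  Newsletters: 0.17 × 0.072 = 0.01224
  Work: 0.32 × 0.46 = 0.1472
  Alerts: 0.51 × 0.052 = 0.02652
Sum = 0.18596.
Largest term belongs to Work, so Work is most probable.

Work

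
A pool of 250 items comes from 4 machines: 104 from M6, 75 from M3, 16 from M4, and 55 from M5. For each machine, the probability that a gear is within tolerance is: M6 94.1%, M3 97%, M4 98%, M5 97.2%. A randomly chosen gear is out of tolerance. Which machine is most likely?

M6

Taking complements, P(oversize | each) = M6 0.059, M3 0.03, M4 0.02, M5 0.028.
Unnormalized posteriors (prior × likelihood):
  M6: 0.416 × 0.059 = 0.024544
  M3: 0.3 × 0.03 = 0.009
  M4: 0.064 × 0.02 = 0.00128
  M5: 0.22 × 0.028 = 0.00616
Normalizing constant = 0.040984.
Largest term belongs to M6, so M6 is most probable.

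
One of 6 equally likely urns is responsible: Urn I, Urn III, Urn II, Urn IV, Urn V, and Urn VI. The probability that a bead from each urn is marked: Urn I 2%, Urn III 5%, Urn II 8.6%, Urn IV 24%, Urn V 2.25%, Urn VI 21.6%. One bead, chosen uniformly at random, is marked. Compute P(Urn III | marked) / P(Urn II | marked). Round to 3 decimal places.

With a uniform prior (1/6 each), posterior ∝ likelihood:
  Urn I: 0.02
  Urn III: 0.05
  Urn II: 0.086
  Urn IV: 0.24
  Urn V: 0.0225
  Urn VI: 0.216
Normalizing constant = 0.6345.
The ratio is 0.05 / 0.086 (the normalizer cancels) = 0.581.

0.581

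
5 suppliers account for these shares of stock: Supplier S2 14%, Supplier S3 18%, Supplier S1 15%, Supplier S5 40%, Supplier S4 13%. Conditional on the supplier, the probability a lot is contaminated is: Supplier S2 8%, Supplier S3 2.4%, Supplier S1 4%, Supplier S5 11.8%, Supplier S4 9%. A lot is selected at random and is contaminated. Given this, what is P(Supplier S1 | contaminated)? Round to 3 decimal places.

By Bayes' rule, posterior ∝ prior × likelihood:
  Supplier S2: 0.14 × 0.08 = 0.0112
  Supplier S3: 0.18 × 0.024 = 0.00432
  Supplier S1: 0.15 × 0.04 = 0.006
  Supplier S5: 0.4 × 0.118 = 0.0472
  Supplier S4: 0.13 × 0.09 = 0.0117
Normalizing constant = 0.08042.
P(Supplier S1 | evidence) = 0.006 / 0.08042 ≈ 0.075.

0.075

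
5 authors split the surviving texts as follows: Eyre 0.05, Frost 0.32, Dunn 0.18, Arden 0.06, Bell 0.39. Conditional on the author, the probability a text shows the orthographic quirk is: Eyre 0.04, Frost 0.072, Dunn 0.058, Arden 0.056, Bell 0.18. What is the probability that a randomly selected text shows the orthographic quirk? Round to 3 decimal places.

Prior × likelihood for each hypothesis:
  Eyre: 0.05 × 0.04 = 0.002
  Frost: 0.32 × 0.072 = 0.02304
  Dunn: 0.18 × 0.058 = 0.01044
  Arden: 0.06 × 0.056 = 0.00336
  Bell: 0.39 × 0.18 = 0.0702
P(quirk) = 0.002 + 0.02304 + 0.01044 + 0.00336 + 0.0702 = 0.10904 → 0.109.

0.109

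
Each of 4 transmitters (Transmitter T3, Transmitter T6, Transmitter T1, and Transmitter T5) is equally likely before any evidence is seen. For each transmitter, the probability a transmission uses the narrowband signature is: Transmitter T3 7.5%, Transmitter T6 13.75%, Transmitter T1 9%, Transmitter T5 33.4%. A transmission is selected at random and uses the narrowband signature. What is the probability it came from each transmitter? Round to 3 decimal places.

With a uniform prior (1/4 each), posterior ∝ likelihood:
  Transmitter T3: 0.075
  Transmitter T6: 0.1375
  Transmitter T1: 0.09
  Transmitter T5: 0.334
Normalizing constant = 0.6365.
P(Transmitter T3 | narrowband) = 0.075/0.6365 ≈ 0.118
P(Transmitter T6 | narrowband) = 0.1375/0.6365 ≈ 0.216
P(Transmitter T1 | narrowband) = 0.09/0.6365 ≈ 0.141
P(Transmitter T5 | narrowband) = 0.334/0.6365 ≈ 0.525

Transmitter T3 0.118, Transmitter T6 0.216, Transmitter T1 0.141, Transmitter T5 0.525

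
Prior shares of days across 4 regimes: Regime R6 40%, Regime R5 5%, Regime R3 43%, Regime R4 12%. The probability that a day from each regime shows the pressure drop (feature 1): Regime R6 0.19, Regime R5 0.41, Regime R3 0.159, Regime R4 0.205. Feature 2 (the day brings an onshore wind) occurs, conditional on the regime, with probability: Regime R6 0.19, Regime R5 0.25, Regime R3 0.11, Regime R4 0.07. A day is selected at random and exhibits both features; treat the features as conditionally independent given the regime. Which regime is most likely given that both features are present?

Regime R6

Compute prior × likelihood for every hypothesis:
  Regime R6: 0.4 × 0.19 × 0.19 = 0.01444
  Regime R5: 0.05 × 0.41 × 0.25 = 0.005125
  Regime R3: 0.43 × 0.159 × 0.11 = 0.0075207
  Regime R4: 0.12 × 0.205 × 0.07 = 0.001722
Total = 0.0288077.
Largest term belongs to Regime R6, so Regime R6 is most probable.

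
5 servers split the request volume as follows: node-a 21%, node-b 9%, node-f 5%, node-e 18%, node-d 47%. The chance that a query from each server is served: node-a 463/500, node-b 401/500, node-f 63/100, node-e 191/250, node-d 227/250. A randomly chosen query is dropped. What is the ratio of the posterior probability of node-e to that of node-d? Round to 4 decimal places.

0.9824

Taking complements, P(dropped | each) = node-a 0.074, node-b 0.198, node-f 0.37, node-e 0.236, node-d 0.092.
Prior × likelihood for each hypothesis:
  node-a: 0.21 × 0.074 = 0.01554
  node-b: 0.09 × 0.198 = 0.01782
  node-f: 0.05 × 0.37 = 0.0185
  node-e: 0.18 × 0.236 = 0.04248
  node-d: 0.47 × 0.092 = 0.04324
Sum = 0.13758.
The ratio is 0.04248 / 0.04324 (the normalizer cancels) = 0.9824.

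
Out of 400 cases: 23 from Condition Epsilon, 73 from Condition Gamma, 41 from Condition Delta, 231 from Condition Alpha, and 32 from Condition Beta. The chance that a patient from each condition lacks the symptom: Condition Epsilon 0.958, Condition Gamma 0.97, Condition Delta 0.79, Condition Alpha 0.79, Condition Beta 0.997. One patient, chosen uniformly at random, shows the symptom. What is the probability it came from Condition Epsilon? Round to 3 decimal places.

Taking complements, P(symptomatic | each) = Condition Epsilon 0.042, Condition Gamma 0.03, Condition Delta 0.21, Condition Alpha 0.21, Condition Beta 0.003.
Prior × likelihood for each hypothesis:
  Condition Epsilon: 0.0575 × 0.042 = 0.002415
  Condition Gamma: 0.1825 × 0.03 = 0.005475
  Condition Delta: 0.1025 × 0.21 = 0.021525
  Condition Alpha: 0.5775 × 0.21 = 0.121275
  Condition Beta: 0.08 × 0.003 = 0.00024
Sum = 0.15093.
P(Condition Epsilon | evidence) = 0.002415 / 0.15093 ≈ 0.016.

0.016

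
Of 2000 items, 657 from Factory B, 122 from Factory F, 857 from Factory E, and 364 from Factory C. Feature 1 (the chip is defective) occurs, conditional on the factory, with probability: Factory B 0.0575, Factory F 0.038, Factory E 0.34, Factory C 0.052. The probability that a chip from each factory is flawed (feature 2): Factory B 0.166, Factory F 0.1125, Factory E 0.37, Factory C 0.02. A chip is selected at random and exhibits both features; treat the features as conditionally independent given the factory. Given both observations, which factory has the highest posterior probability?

Factory E

Compute prior × likelihood for every hypothesis:
  Factory B: 0.3285 × 0.0575 × 0.166 = 0.0031355325
  Factory F: 0.061 × 0.038 × 0.1125 = 0.000260775
  Factory E: 0.4285 × 0.34 × 0.37 = 0.0539053
  Factory C: 0.182 × 0.052 × 0.02 = 0.00018928
Total = 0.0574908875.
Largest term belongs to Factory E, so Factory E is most probable.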